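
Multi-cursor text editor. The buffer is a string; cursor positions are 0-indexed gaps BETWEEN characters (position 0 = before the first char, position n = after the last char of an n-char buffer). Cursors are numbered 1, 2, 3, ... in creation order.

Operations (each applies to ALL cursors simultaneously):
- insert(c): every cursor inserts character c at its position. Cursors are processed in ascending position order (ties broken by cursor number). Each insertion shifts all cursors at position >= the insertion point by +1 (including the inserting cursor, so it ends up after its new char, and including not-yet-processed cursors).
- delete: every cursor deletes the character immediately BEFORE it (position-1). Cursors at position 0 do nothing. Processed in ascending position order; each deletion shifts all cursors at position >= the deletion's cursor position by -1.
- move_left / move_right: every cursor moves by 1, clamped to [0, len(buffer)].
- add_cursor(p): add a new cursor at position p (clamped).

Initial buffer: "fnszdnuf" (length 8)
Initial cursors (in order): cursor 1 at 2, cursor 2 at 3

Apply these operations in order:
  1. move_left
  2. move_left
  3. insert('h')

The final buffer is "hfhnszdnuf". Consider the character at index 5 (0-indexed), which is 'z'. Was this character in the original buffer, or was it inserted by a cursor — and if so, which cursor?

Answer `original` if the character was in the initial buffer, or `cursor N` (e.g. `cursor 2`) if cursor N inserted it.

Answer: original

Derivation:
After op 1 (move_left): buffer="fnszdnuf" (len 8), cursors c1@1 c2@2, authorship ........
After op 2 (move_left): buffer="fnszdnuf" (len 8), cursors c1@0 c2@1, authorship ........
After op 3 (insert('h')): buffer="hfhnszdnuf" (len 10), cursors c1@1 c2@3, authorship 1.2.......
Authorship (.=original, N=cursor N): 1 . 2 . . . . . . .
Index 5: author = original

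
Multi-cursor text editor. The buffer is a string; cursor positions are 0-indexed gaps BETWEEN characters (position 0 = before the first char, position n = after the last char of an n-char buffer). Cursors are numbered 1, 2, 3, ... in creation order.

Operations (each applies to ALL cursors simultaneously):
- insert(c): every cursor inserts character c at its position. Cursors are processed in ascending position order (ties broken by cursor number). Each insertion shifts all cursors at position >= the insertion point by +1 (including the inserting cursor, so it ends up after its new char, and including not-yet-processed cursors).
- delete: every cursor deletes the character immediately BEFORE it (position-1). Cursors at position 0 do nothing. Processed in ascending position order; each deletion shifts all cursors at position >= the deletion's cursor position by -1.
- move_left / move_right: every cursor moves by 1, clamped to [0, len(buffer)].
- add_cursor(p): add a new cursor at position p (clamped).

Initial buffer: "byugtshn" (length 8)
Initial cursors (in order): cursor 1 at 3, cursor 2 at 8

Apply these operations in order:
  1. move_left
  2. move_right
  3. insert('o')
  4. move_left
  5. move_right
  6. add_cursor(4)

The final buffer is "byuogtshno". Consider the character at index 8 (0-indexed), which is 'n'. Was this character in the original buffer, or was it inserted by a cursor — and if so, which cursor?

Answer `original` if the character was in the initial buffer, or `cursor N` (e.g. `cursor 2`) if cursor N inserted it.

Answer: original

Derivation:
After op 1 (move_left): buffer="byugtshn" (len 8), cursors c1@2 c2@7, authorship ........
After op 2 (move_right): buffer="byugtshn" (len 8), cursors c1@3 c2@8, authorship ........
After op 3 (insert('o')): buffer="byuogtshno" (len 10), cursors c1@4 c2@10, authorship ...1.....2
After op 4 (move_left): buffer="byuogtshno" (len 10), cursors c1@3 c2@9, authorship ...1.....2
After op 5 (move_right): buffer="byuogtshno" (len 10), cursors c1@4 c2@10, authorship ...1.....2
After op 6 (add_cursor(4)): buffer="byuogtshno" (len 10), cursors c1@4 c3@4 c2@10, authorship ...1.....2
Authorship (.=original, N=cursor N): . . . 1 . . . . . 2
Index 8: author = original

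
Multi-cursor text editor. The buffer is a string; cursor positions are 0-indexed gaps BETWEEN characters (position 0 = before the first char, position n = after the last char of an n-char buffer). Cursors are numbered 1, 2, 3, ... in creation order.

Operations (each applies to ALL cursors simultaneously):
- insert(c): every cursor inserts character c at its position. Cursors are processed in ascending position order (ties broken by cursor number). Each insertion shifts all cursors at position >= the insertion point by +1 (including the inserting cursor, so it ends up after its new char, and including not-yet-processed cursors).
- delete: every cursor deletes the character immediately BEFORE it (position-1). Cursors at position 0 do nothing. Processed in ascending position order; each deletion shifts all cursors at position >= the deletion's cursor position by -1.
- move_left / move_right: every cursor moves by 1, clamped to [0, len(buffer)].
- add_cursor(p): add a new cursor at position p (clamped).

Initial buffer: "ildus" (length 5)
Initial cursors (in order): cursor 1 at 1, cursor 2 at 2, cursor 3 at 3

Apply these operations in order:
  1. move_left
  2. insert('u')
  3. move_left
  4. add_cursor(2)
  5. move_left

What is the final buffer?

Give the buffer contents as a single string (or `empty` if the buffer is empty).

Answer: uiuludus

Derivation:
After op 1 (move_left): buffer="ildus" (len 5), cursors c1@0 c2@1 c3@2, authorship .....
After op 2 (insert('u')): buffer="uiuludus" (len 8), cursors c1@1 c2@3 c3@5, authorship 1.2.3...
After op 3 (move_left): buffer="uiuludus" (len 8), cursors c1@0 c2@2 c3@4, authorship 1.2.3...
After op 4 (add_cursor(2)): buffer="uiuludus" (len 8), cursors c1@0 c2@2 c4@2 c3@4, authorship 1.2.3...
After op 5 (move_left): buffer="uiuludus" (len 8), cursors c1@0 c2@1 c4@1 c3@3, authorship 1.2.3...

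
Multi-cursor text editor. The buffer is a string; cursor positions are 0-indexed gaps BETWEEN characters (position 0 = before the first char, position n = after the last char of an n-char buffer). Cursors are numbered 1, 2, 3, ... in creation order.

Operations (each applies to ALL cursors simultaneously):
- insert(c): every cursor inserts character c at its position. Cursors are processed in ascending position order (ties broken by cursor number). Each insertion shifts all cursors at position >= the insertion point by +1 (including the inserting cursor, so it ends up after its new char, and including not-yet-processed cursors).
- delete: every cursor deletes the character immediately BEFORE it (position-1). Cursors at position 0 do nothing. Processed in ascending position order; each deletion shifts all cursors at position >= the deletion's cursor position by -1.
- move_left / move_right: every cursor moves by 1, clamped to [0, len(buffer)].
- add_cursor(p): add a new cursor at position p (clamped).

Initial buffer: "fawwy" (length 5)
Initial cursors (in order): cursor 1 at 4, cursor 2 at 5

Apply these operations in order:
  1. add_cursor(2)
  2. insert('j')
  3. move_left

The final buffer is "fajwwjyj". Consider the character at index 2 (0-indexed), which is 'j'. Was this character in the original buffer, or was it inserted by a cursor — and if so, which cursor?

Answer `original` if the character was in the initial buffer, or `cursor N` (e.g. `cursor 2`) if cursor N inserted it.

After op 1 (add_cursor(2)): buffer="fawwy" (len 5), cursors c3@2 c1@4 c2@5, authorship .....
After op 2 (insert('j')): buffer="fajwwjyj" (len 8), cursors c3@3 c1@6 c2@8, authorship ..3..1.2
After op 3 (move_left): buffer="fajwwjyj" (len 8), cursors c3@2 c1@5 c2@7, authorship ..3..1.2
Authorship (.=original, N=cursor N): . . 3 . . 1 . 2
Index 2: author = 3

Answer: cursor 3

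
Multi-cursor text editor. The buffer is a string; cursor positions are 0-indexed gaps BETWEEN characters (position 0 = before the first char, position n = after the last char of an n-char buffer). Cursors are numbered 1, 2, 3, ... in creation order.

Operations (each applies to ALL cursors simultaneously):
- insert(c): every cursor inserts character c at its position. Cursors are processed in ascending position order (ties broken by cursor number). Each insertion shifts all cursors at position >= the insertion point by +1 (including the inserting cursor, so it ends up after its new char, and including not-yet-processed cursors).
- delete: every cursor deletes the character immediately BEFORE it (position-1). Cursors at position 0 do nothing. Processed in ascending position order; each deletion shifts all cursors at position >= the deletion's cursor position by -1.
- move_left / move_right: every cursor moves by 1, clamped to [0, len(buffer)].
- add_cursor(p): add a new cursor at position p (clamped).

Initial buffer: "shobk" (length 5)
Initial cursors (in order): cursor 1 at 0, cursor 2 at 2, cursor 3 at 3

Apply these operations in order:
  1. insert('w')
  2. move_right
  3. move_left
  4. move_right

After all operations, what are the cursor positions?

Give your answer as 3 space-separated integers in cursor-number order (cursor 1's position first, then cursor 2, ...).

After op 1 (insert('w')): buffer="wshwowbk" (len 8), cursors c1@1 c2@4 c3@6, authorship 1..2.3..
After op 2 (move_right): buffer="wshwowbk" (len 8), cursors c1@2 c2@5 c3@7, authorship 1..2.3..
After op 3 (move_left): buffer="wshwowbk" (len 8), cursors c1@1 c2@4 c3@6, authorship 1..2.3..
After op 4 (move_right): buffer="wshwowbk" (len 8), cursors c1@2 c2@5 c3@7, authorship 1..2.3..

Answer: 2 5 7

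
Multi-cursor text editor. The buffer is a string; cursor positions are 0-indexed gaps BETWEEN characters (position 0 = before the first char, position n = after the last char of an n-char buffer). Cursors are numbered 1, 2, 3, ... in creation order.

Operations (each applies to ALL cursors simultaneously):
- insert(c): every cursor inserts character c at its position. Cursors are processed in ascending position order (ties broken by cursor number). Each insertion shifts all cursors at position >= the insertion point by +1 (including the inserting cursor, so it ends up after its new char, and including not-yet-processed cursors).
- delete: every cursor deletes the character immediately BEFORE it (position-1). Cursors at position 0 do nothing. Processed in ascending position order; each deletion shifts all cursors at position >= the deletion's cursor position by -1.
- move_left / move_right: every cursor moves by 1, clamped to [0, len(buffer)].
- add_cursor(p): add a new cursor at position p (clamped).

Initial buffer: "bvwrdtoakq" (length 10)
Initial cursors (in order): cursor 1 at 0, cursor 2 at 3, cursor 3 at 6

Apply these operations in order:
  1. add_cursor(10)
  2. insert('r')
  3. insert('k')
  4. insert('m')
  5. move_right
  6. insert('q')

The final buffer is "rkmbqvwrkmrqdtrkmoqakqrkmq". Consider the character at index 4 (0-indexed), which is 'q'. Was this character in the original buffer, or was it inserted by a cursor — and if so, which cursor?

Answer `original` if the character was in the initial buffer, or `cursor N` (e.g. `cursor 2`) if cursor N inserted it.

Answer: cursor 1

Derivation:
After op 1 (add_cursor(10)): buffer="bvwrdtoakq" (len 10), cursors c1@0 c2@3 c3@6 c4@10, authorship ..........
After op 2 (insert('r')): buffer="rbvwrrdtroakqr" (len 14), cursors c1@1 c2@5 c3@9 c4@14, authorship 1...2...3....4
After op 3 (insert('k')): buffer="rkbvwrkrdtrkoakqrk" (len 18), cursors c1@2 c2@7 c3@12 c4@18, authorship 11...22...33....44
After op 4 (insert('m')): buffer="rkmbvwrkmrdtrkmoakqrkm" (len 22), cursors c1@3 c2@9 c3@15 c4@22, authorship 111...222...333....444
After op 5 (move_right): buffer="rkmbvwrkmrdtrkmoakqrkm" (len 22), cursors c1@4 c2@10 c3@16 c4@22, authorship 111...222...333....444
After op 6 (insert('q')): buffer="rkmbqvwrkmrqdtrkmoqakqrkmq" (len 26), cursors c1@5 c2@12 c3@19 c4@26, authorship 111.1..222.2..333.3...4444
Authorship (.=original, N=cursor N): 1 1 1 . 1 . . 2 2 2 . 2 . . 3 3 3 . 3 . . . 4 4 4 4
Index 4: author = 1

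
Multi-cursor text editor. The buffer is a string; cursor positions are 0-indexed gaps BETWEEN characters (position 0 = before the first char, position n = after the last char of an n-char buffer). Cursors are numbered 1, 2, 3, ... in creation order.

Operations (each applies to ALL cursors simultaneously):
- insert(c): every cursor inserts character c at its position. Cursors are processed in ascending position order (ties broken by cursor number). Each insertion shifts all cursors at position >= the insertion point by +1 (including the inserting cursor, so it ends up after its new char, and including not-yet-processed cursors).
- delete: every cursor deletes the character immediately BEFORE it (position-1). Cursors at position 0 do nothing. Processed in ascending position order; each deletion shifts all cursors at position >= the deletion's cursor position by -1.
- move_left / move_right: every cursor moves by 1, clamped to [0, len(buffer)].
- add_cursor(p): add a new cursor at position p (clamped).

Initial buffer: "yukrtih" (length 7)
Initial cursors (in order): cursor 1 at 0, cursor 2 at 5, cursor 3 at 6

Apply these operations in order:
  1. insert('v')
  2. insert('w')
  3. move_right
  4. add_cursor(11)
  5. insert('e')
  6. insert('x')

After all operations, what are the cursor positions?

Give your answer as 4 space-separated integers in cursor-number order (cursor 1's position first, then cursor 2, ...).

After op 1 (insert('v')): buffer="vyukrtvivh" (len 10), cursors c1@1 c2@7 c3@9, authorship 1.....2.3.
After op 2 (insert('w')): buffer="vwyukrtvwivwh" (len 13), cursors c1@2 c2@9 c3@12, authorship 11.....22.33.
After op 3 (move_right): buffer="vwyukrtvwivwh" (len 13), cursors c1@3 c2@10 c3@13, authorship 11.....22.33.
After op 4 (add_cursor(11)): buffer="vwyukrtvwivwh" (len 13), cursors c1@3 c2@10 c4@11 c3@13, authorship 11.....22.33.
After op 5 (insert('e')): buffer="vwyeukrtvwievewhe" (len 17), cursors c1@4 c2@12 c4@14 c3@17, authorship 11.1....22.2343.3
After op 6 (insert('x')): buffer="vwyexukrtvwiexvexwhex" (len 21), cursors c1@5 c2@14 c4@17 c3@21, authorship 11.11....22.223443.33

Answer: 5 14 21 17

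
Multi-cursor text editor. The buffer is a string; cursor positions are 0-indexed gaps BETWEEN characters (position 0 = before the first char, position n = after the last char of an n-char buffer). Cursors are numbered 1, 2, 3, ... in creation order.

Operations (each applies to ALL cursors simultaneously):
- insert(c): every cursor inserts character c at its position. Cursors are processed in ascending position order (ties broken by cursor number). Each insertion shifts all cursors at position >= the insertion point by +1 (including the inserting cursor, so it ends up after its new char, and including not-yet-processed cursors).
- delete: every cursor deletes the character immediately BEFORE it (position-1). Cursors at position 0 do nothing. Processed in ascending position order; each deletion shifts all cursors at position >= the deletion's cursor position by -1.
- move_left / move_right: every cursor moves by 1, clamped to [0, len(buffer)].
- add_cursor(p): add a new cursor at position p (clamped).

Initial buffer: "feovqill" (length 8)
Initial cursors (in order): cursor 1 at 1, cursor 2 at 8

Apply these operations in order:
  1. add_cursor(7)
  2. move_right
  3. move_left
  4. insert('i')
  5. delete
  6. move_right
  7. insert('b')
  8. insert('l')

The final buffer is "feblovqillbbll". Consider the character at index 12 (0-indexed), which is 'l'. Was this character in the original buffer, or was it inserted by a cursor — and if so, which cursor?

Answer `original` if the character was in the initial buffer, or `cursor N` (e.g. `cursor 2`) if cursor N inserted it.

Answer: cursor 2

Derivation:
After op 1 (add_cursor(7)): buffer="feovqill" (len 8), cursors c1@1 c3@7 c2@8, authorship ........
After op 2 (move_right): buffer="feovqill" (len 8), cursors c1@2 c2@8 c3@8, authorship ........
After op 3 (move_left): buffer="feovqill" (len 8), cursors c1@1 c2@7 c3@7, authorship ........
After op 4 (insert('i')): buffer="fieovqiliil" (len 11), cursors c1@2 c2@10 c3@10, authorship .1......23.
After op 5 (delete): buffer="feovqill" (len 8), cursors c1@1 c2@7 c3@7, authorship ........
After op 6 (move_right): buffer="feovqill" (len 8), cursors c1@2 c2@8 c3@8, authorship ........
After op 7 (insert('b')): buffer="febovqillbb" (len 11), cursors c1@3 c2@11 c3@11, authorship ..1......23
After op 8 (insert('l')): buffer="feblovqillbbll" (len 14), cursors c1@4 c2@14 c3@14, authorship ..11......2323
Authorship (.=original, N=cursor N): . . 1 1 . . . . . . 2 3 2 3
Index 12: author = 2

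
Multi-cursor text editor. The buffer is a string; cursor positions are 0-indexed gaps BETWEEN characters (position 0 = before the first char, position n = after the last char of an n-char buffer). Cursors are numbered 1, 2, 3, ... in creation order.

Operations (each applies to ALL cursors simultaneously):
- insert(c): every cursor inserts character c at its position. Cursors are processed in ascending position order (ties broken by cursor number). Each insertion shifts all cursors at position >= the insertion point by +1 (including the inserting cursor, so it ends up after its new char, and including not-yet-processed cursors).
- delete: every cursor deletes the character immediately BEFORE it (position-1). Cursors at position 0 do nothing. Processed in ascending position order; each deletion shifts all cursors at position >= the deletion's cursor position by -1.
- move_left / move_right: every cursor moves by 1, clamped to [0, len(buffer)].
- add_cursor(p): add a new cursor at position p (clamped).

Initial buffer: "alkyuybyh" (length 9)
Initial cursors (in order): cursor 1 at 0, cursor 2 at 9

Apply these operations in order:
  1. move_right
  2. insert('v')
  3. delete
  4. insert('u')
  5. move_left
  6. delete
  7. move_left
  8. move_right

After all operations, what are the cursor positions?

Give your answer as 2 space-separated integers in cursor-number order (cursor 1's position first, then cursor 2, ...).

After op 1 (move_right): buffer="alkyuybyh" (len 9), cursors c1@1 c2@9, authorship .........
After op 2 (insert('v')): buffer="avlkyuybyhv" (len 11), cursors c1@2 c2@11, authorship .1........2
After op 3 (delete): buffer="alkyuybyh" (len 9), cursors c1@1 c2@9, authorship .........
After op 4 (insert('u')): buffer="aulkyuybyhu" (len 11), cursors c1@2 c2@11, authorship .1........2
After op 5 (move_left): buffer="aulkyuybyhu" (len 11), cursors c1@1 c2@10, authorship .1........2
After op 6 (delete): buffer="ulkyuybyu" (len 9), cursors c1@0 c2@8, authorship 1.......2
After op 7 (move_left): buffer="ulkyuybyu" (len 9), cursors c1@0 c2@7, authorship 1.......2
After op 8 (move_right): buffer="ulkyuybyu" (len 9), cursors c1@1 c2@8, authorship 1.......2

Answer: 1 8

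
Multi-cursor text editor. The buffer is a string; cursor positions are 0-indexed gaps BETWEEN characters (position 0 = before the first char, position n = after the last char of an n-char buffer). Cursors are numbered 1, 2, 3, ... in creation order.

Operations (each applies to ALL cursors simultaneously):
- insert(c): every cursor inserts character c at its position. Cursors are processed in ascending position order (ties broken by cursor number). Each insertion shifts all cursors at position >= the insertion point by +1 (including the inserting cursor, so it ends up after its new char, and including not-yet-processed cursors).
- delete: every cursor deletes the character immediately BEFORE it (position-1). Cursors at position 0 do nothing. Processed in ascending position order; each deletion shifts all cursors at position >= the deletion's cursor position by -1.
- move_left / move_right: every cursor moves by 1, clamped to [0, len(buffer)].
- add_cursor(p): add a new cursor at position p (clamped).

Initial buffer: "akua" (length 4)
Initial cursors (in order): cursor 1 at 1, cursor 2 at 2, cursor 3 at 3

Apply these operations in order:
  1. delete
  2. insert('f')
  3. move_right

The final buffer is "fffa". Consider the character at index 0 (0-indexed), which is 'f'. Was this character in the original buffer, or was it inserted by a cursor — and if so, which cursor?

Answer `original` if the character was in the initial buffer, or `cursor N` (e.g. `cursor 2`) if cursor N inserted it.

Answer: cursor 1

Derivation:
After op 1 (delete): buffer="a" (len 1), cursors c1@0 c2@0 c3@0, authorship .
After op 2 (insert('f')): buffer="fffa" (len 4), cursors c1@3 c2@3 c3@3, authorship 123.
After op 3 (move_right): buffer="fffa" (len 4), cursors c1@4 c2@4 c3@4, authorship 123.
Authorship (.=original, N=cursor N): 1 2 3 .
Index 0: author = 1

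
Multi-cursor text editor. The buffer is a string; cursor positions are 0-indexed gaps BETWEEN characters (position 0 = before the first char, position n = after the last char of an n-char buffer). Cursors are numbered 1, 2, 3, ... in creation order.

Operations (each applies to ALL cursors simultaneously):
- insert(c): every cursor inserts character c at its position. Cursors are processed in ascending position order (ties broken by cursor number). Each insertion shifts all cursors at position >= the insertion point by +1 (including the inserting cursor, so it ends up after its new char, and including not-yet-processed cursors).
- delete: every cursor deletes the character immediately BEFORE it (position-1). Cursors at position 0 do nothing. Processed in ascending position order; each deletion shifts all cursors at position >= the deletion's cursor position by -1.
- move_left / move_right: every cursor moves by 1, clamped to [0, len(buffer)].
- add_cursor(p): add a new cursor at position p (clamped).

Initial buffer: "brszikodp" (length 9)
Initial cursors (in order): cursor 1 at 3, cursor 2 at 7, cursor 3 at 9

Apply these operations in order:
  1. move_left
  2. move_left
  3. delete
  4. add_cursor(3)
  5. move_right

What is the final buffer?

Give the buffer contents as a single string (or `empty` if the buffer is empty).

After op 1 (move_left): buffer="brszikodp" (len 9), cursors c1@2 c2@6 c3@8, authorship .........
After op 2 (move_left): buffer="brszikodp" (len 9), cursors c1@1 c2@5 c3@7, authorship .........
After op 3 (delete): buffer="rszkdp" (len 6), cursors c1@0 c2@3 c3@4, authorship ......
After op 4 (add_cursor(3)): buffer="rszkdp" (len 6), cursors c1@0 c2@3 c4@3 c3@4, authorship ......
After op 5 (move_right): buffer="rszkdp" (len 6), cursors c1@1 c2@4 c4@4 c3@5, authorship ......

Answer: rszkdp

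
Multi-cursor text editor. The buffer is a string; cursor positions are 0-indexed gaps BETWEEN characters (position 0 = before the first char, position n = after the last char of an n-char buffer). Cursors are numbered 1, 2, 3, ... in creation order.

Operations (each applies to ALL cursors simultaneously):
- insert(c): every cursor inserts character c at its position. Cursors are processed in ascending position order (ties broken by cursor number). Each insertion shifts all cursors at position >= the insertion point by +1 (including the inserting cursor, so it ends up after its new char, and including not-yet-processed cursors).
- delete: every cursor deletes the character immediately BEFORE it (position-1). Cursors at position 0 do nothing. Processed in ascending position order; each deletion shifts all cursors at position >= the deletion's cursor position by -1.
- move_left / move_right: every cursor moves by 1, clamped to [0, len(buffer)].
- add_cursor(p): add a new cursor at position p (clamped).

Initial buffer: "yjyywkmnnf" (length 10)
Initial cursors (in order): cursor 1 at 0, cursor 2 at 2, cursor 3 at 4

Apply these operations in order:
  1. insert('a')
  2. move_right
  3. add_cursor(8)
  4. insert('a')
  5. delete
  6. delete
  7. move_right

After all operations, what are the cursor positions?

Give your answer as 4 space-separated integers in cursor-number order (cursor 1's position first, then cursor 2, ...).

Answer: 2 4 5 5

Derivation:
After op 1 (insert('a')): buffer="ayjayyawkmnnf" (len 13), cursors c1@1 c2@4 c3@7, authorship 1..2..3......
After op 2 (move_right): buffer="ayjayyawkmnnf" (len 13), cursors c1@2 c2@5 c3@8, authorship 1..2..3......
After op 3 (add_cursor(8)): buffer="ayjayyawkmnnf" (len 13), cursors c1@2 c2@5 c3@8 c4@8, authorship 1..2..3......
After op 4 (insert('a')): buffer="ayajayayawaakmnnf" (len 17), cursors c1@3 c2@7 c3@12 c4@12, authorship 1.1.2.2.3.34.....
After op 5 (delete): buffer="ayjayyawkmnnf" (len 13), cursors c1@2 c2@5 c3@8 c4@8, authorship 1..2..3......
After op 6 (delete): buffer="ajaykmnnf" (len 9), cursors c1@1 c2@3 c3@4 c4@4, authorship 1.2......
After op 7 (move_right): buffer="ajaykmnnf" (len 9), cursors c1@2 c2@4 c3@5 c4@5, authorship 1.2......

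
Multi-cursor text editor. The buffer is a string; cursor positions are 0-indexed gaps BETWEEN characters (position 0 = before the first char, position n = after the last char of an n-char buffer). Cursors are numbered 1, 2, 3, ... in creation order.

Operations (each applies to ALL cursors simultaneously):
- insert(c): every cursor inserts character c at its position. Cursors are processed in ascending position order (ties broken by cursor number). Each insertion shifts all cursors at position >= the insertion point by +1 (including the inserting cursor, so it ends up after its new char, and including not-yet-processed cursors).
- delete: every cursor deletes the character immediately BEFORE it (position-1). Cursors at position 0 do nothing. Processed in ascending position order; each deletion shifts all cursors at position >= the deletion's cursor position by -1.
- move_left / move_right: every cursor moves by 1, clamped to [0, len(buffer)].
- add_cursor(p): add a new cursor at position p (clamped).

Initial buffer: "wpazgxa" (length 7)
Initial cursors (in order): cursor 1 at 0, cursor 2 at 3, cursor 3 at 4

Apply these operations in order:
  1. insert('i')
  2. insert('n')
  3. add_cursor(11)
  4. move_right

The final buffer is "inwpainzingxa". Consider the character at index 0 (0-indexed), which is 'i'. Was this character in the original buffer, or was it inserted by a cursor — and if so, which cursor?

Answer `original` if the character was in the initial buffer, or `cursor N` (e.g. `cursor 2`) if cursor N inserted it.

After op 1 (insert('i')): buffer="iwpaizigxa" (len 10), cursors c1@1 c2@5 c3@7, authorship 1...2.3...
After op 2 (insert('n')): buffer="inwpainzingxa" (len 13), cursors c1@2 c2@7 c3@10, authorship 11...22.33...
After op 3 (add_cursor(11)): buffer="inwpainzingxa" (len 13), cursors c1@2 c2@7 c3@10 c4@11, authorship 11...22.33...
After op 4 (move_right): buffer="inwpainzingxa" (len 13), cursors c1@3 c2@8 c3@11 c4@12, authorship 11...22.33...
Authorship (.=original, N=cursor N): 1 1 . . . 2 2 . 3 3 . . .
Index 0: author = 1

Answer: cursor 1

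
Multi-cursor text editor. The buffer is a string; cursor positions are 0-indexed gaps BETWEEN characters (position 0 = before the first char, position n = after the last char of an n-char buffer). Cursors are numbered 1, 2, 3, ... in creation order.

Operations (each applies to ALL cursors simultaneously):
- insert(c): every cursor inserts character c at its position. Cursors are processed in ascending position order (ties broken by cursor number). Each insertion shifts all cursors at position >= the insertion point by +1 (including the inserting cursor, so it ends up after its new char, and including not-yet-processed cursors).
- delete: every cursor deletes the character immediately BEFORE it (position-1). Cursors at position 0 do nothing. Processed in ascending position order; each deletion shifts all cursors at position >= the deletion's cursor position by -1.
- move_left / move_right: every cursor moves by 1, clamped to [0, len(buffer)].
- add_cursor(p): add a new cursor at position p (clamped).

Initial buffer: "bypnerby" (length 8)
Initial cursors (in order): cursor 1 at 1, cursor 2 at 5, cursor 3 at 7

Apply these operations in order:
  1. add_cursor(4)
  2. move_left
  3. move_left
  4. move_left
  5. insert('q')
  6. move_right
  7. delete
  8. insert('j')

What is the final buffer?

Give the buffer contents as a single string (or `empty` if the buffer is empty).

Answer: qjqjqjnqjrby

Derivation:
After op 1 (add_cursor(4)): buffer="bypnerby" (len 8), cursors c1@1 c4@4 c2@5 c3@7, authorship ........
After op 2 (move_left): buffer="bypnerby" (len 8), cursors c1@0 c4@3 c2@4 c3@6, authorship ........
After op 3 (move_left): buffer="bypnerby" (len 8), cursors c1@0 c4@2 c2@3 c3@5, authorship ........
After op 4 (move_left): buffer="bypnerby" (len 8), cursors c1@0 c4@1 c2@2 c3@4, authorship ........
After op 5 (insert('q')): buffer="qbqyqpnqerby" (len 12), cursors c1@1 c4@3 c2@5 c3@8, authorship 1.4.2..3....
After op 6 (move_right): buffer="qbqyqpnqerby" (len 12), cursors c1@2 c4@4 c2@6 c3@9, authorship 1.4.2..3....
After op 7 (delete): buffer="qqqnqrby" (len 8), cursors c1@1 c4@2 c2@3 c3@5, authorship 142.3...
After op 8 (insert('j')): buffer="qjqjqjnqjrby" (len 12), cursors c1@2 c4@4 c2@6 c3@9, authorship 114422.33...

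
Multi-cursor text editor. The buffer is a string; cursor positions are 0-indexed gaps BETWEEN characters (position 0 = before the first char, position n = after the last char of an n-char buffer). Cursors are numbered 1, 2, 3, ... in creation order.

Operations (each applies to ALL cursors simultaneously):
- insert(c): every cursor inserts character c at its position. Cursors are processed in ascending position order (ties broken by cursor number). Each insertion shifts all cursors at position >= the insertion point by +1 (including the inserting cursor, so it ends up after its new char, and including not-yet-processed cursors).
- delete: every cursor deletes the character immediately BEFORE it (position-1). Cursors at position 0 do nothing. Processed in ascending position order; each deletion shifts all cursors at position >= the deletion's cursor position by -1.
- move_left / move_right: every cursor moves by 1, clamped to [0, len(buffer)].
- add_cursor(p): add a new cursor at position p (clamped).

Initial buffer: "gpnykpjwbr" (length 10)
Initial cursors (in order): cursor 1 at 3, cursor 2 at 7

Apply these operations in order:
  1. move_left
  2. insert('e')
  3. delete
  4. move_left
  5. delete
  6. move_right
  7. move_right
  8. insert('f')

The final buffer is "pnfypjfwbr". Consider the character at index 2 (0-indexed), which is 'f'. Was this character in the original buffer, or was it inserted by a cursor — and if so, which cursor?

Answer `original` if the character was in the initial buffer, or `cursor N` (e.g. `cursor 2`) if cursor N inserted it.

After op 1 (move_left): buffer="gpnykpjwbr" (len 10), cursors c1@2 c2@6, authorship ..........
After op 2 (insert('e')): buffer="gpenykpejwbr" (len 12), cursors c1@3 c2@8, authorship ..1....2....
After op 3 (delete): buffer="gpnykpjwbr" (len 10), cursors c1@2 c2@6, authorship ..........
After op 4 (move_left): buffer="gpnykpjwbr" (len 10), cursors c1@1 c2@5, authorship ..........
After op 5 (delete): buffer="pnypjwbr" (len 8), cursors c1@0 c2@3, authorship ........
After op 6 (move_right): buffer="pnypjwbr" (len 8), cursors c1@1 c2@4, authorship ........
After op 7 (move_right): buffer="pnypjwbr" (len 8), cursors c1@2 c2@5, authorship ........
After op 8 (insert('f')): buffer="pnfypjfwbr" (len 10), cursors c1@3 c2@7, authorship ..1...2...
Authorship (.=original, N=cursor N): . . 1 . . . 2 . . .
Index 2: author = 1

Answer: cursor 1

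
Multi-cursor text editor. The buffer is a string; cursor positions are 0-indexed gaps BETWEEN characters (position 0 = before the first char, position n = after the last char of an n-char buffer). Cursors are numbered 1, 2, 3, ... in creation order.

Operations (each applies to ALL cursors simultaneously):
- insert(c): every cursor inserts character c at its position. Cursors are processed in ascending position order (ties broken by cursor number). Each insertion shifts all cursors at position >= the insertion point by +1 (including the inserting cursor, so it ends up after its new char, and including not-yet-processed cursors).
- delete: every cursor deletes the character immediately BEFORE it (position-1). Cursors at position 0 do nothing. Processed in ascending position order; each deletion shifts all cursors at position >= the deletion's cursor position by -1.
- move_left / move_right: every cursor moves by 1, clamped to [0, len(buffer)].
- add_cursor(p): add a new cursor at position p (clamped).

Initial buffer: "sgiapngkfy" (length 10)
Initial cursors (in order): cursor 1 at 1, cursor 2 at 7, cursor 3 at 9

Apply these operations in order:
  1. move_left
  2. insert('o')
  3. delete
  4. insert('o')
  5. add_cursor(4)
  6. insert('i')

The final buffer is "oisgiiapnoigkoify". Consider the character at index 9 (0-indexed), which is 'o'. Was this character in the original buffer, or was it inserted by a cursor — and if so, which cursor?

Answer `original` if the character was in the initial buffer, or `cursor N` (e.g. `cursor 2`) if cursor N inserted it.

After op 1 (move_left): buffer="sgiapngkfy" (len 10), cursors c1@0 c2@6 c3@8, authorship ..........
After op 2 (insert('o')): buffer="osgiapnogkofy" (len 13), cursors c1@1 c2@8 c3@11, authorship 1......2..3..
After op 3 (delete): buffer="sgiapngkfy" (len 10), cursors c1@0 c2@6 c3@8, authorship ..........
After op 4 (insert('o')): buffer="osgiapnogkofy" (len 13), cursors c1@1 c2@8 c3@11, authorship 1......2..3..
After op 5 (add_cursor(4)): buffer="osgiapnogkofy" (len 13), cursors c1@1 c4@4 c2@8 c3@11, authorship 1......2..3..
After op 6 (insert('i')): buffer="oisgiiapnoigkoify" (len 17), cursors c1@2 c4@6 c2@11 c3@15, authorship 11...4...22..33..
Authorship (.=original, N=cursor N): 1 1 . . . 4 . . . 2 2 . . 3 3 . .
Index 9: author = 2

Answer: cursor 2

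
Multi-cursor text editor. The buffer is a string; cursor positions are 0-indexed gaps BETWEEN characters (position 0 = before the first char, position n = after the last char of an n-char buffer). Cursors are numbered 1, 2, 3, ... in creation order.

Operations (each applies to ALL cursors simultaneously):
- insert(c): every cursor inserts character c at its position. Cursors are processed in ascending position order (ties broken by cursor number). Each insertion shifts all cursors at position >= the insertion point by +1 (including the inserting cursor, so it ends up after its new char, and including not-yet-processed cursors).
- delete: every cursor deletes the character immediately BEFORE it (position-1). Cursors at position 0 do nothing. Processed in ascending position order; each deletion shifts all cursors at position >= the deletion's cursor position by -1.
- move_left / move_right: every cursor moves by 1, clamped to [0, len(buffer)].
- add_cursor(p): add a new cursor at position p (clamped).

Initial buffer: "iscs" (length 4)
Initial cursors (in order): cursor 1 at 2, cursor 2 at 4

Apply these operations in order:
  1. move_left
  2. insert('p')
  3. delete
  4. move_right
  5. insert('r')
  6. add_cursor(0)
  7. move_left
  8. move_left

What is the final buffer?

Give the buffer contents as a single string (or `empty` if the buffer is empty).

After op 1 (move_left): buffer="iscs" (len 4), cursors c1@1 c2@3, authorship ....
After op 2 (insert('p')): buffer="ipscps" (len 6), cursors c1@2 c2@5, authorship .1..2.
After op 3 (delete): buffer="iscs" (len 4), cursors c1@1 c2@3, authorship ....
After op 4 (move_right): buffer="iscs" (len 4), cursors c1@2 c2@4, authorship ....
After op 5 (insert('r')): buffer="isrcsr" (len 6), cursors c1@3 c2@6, authorship ..1..2
After op 6 (add_cursor(0)): buffer="isrcsr" (len 6), cursors c3@0 c1@3 c2@6, authorship ..1..2
After op 7 (move_left): buffer="isrcsr" (len 6), cursors c3@0 c1@2 c2@5, authorship ..1..2
After op 8 (move_left): buffer="isrcsr" (len 6), cursors c3@0 c1@1 c2@4, authorship ..1..2

Answer: isrcsr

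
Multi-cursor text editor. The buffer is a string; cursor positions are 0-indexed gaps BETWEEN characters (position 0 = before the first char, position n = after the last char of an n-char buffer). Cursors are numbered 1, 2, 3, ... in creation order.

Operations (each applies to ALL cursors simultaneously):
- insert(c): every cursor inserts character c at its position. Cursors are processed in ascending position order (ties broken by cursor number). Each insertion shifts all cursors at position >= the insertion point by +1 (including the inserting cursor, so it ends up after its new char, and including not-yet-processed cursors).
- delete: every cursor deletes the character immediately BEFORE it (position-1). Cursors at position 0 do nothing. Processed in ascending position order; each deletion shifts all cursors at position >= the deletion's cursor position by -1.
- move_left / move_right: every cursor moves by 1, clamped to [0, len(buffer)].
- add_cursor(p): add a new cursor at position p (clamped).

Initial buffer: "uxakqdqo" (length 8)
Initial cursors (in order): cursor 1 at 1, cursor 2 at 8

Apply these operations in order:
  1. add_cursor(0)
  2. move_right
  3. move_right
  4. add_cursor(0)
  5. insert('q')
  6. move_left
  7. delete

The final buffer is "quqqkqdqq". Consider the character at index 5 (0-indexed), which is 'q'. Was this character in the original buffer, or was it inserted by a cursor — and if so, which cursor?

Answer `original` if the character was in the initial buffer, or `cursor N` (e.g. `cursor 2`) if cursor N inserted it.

Answer: original

Derivation:
After op 1 (add_cursor(0)): buffer="uxakqdqo" (len 8), cursors c3@0 c1@1 c2@8, authorship ........
After op 2 (move_right): buffer="uxakqdqo" (len 8), cursors c3@1 c1@2 c2@8, authorship ........
After op 3 (move_right): buffer="uxakqdqo" (len 8), cursors c3@2 c1@3 c2@8, authorship ........
After op 4 (add_cursor(0)): buffer="uxakqdqo" (len 8), cursors c4@0 c3@2 c1@3 c2@8, authorship ........
After op 5 (insert('q')): buffer="quxqaqkqdqoq" (len 12), cursors c4@1 c3@4 c1@6 c2@12, authorship 4..3.1.....2
After op 6 (move_left): buffer="quxqaqkqdqoq" (len 12), cursors c4@0 c3@3 c1@5 c2@11, authorship 4..3.1.....2
After op 7 (delete): buffer="quqqkqdqq" (len 9), cursors c4@0 c3@2 c1@3 c2@8, authorship 4.31....2
Authorship (.=original, N=cursor N): 4 . 3 1 . . . . 2
Index 5: author = original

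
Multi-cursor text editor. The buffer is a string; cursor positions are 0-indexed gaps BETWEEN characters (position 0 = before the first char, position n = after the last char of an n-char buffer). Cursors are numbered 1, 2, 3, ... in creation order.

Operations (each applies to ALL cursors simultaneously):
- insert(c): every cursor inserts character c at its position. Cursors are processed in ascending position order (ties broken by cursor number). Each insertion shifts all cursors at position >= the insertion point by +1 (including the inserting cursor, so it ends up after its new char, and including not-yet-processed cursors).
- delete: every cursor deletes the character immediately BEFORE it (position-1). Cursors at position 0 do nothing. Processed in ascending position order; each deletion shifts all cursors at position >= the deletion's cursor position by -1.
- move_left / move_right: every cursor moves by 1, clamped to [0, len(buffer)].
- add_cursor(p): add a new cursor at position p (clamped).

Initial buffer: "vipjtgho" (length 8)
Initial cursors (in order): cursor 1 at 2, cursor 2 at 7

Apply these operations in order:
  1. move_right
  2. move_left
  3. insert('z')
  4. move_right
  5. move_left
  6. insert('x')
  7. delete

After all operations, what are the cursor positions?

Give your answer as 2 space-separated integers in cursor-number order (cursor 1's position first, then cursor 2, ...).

Answer: 3 9

Derivation:
After op 1 (move_right): buffer="vipjtgho" (len 8), cursors c1@3 c2@8, authorship ........
After op 2 (move_left): buffer="vipjtgho" (len 8), cursors c1@2 c2@7, authorship ........
After op 3 (insert('z')): buffer="vizpjtghzo" (len 10), cursors c1@3 c2@9, authorship ..1.....2.
After op 4 (move_right): buffer="vizpjtghzo" (len 10), cursors c1@4 c2@10, authorship ..1.....2.
After op 5 (move_left): buffer="vizpjtghzo" (len 10), cursors c1@3 c2@9, authorship ..1.....2.
After op 6 (insert('x')): buffer="vizxpjtghzxo" (len 12), cursors c1@4 c2@11, authorship ..11.....22.
After op 7 (delete): buffer="vizpjtghzo" (len 10), cursors c1@3 c2@9, authorship ..1.....2.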